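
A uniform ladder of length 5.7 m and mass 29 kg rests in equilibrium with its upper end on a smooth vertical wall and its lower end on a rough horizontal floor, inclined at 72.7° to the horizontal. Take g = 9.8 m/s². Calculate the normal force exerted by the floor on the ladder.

ΣF_y = 0: N_floor = 29×9.8 = 284.2 N.

N_floor ≈ 284 N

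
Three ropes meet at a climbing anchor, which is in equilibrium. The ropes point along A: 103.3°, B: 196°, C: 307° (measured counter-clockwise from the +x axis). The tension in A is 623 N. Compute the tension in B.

Resolve: ΣF_x = 623 cos 103.3° + T_B cos 196° + T_C cos 307° = 0.
        ΣF_y = 623 sin 103.3° + T_B sin 196° + T_C sin 307° = 0.
The known terms sum to (-143.3, 606.3) N, so -0.9613 T_B + 0.6018 T_C = 143.3 and -0.2756 T_B − 0.7986 T_C = -606.3.
Solving simultaneously: T_B = 268.2 N, T_C = 666.6 N.

T_B ≈ 268 N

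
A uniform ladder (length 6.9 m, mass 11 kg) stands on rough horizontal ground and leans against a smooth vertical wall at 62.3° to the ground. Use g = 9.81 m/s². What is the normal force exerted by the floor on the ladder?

N_floor ≈ 108 N

ΣF_y = 0: N_floor = 11×9.81 = 107.91 N.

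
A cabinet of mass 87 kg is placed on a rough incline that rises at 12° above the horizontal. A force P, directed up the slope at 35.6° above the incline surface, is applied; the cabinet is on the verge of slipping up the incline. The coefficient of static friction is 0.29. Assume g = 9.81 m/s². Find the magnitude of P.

On the verge of sliding up the incline, friction equals μN and acts down the slope.
Perpendicular: N + P sin 35.6° = W cos 12° = 834.8 N.
Along incline: P cos 35.6° = W sin 12° + μN  with W sin 12° = 177.4 N.
Solving the pair for P and N: P = 427.3 N, N = 586.1 N (and f = μN = 170 N).

P ≈ 427 N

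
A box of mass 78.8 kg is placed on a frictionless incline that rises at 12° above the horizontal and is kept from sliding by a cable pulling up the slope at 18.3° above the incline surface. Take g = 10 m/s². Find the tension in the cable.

Take axes along and perpendicular to the incline. Weight components: W sin 12° = 163.8 N down-slope, W cos 12° = 770.8 N into the surface.
Along incline: T cos 18.3° = W sin 12° → T = 172.6 N.
Perpendicular: N = W cos 12° − T sin 18.3° = 716.6 N.

T ≈ 173 N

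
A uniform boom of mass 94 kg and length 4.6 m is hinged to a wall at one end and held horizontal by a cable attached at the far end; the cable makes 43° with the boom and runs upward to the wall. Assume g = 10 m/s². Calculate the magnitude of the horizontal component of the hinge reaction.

H_x ≈ 504 N

Take torques about the hinge: T sin 43° · 4.6 = 94×10×2.3 = 2162 N·m.
So T = 2162 / (0.6820 × 4.6) = 689.15 N.
ΣF_x = 0: H_x = T cos 43° = 504.01 N.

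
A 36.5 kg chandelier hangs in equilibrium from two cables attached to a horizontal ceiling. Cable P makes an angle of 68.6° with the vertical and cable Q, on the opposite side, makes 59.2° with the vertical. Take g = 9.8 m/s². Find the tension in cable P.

Angles from the horizontal: cable P is 90° − 68.6° = 21.4°, cable Q is 90° − 59.2° = 30.8°.
Weight W = 36.5 × 9.8 = 357.7 N acts straight down.
Horizontal: T_P cos 21.4° = T_Q cos 30.8°  →  T_Q = 1.084 T_P.
Vertical: T_P sin 21.4° + T_Q sin 30.8° = 357.7.
Substituting the horizontal relation into the vertical equation gives 0.9199 T_P = 357.7, so T_P = 388.8 N.

T_P ≈ 389 N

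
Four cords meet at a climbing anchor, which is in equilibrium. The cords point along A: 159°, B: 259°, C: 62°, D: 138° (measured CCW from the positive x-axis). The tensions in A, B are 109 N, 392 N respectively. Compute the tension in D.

Resolve: ΣF_x = 109 cos 159° + 392 cos 259° + T_C cos 62° + T_D cos 138° = 0.
        ΣF_y = 109 sin 159° + 392 sin 259° + T_C sin 62° + T_D sin 138° = 0.
The known terms sum to (-176.6, -345.7) N, so 0.4695 T_C − 0.7431 T_D = 176.6 and 0.8829 T_C + 0.6691 T_D = 345.7.
Solving simultaneously: T_C = 386.6 N, T_D = 6.619 N.

T_D ≈ 6.62 N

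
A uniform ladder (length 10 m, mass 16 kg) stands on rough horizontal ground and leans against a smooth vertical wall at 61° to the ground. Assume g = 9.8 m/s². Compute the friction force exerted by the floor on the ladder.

Torques about the foot: N_wall · 10 sin 61° = 16×9.8×5 cos 61° → N_wall = 43.458 N.
ΣF_x = 0: f_floor = N_wall = 43.458 N.

f ≈ 43.5 N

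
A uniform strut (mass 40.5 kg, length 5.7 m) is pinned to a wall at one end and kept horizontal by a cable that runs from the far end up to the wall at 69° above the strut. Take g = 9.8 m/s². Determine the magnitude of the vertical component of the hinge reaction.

|H_y| ≈ 198 N

Take torques about the hinge: T sin 69° · 5.7 = 40.5×9.8×2.85 = 1131.2 N·m.
So T = 1131.2 / (0.9336 × 5.7) = 212.57 N.
ΣF_y = 0: H_y = (40.5×9.8) − T sin 69° = 396.9 − 198.45 = 198.45 N.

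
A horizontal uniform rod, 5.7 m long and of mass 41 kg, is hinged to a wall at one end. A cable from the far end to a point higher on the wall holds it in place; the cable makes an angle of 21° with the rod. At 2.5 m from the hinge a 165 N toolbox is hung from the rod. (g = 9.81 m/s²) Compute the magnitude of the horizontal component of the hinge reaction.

H_x ≈ 712 N

Take torques about the hinge: T sin 21° · 5.7 = 41×9.81×2.85 + 165×2.5 = 1558.8 N·m.
So T = 1558.8 / (0.3584 × 5.7) = 763.11 N.
ΣF_x = 0: H_x = T cos 21° = 712.42 N.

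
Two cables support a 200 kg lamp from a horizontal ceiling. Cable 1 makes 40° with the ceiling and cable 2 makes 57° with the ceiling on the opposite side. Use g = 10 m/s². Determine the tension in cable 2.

T_2 ≈ 1540 N

Weight W = 200 × 10 = 2000 N acts straight down.
Horizontal: T_1 cos 40° = T_2 cos 57°  →  T_1 = 0.711 T_2.
Vertical: T_1 sin 40° + T_2 sin 57° = 2000.
Substituting the horizontal relation into the vertical equation gives 1.296 T_2 = 2000, so T_2 = 1544 N.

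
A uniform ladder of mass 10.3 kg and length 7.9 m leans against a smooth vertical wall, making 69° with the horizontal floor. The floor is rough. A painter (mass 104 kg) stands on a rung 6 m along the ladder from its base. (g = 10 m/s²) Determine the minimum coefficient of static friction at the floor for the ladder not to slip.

μ_min ≈ 0.283

ΣF_y = 0: N_floor = 10.3×10 + 104×10 = 1143 N.
Torques about the foot: N_wall · 7.9 sin 69° = 10.3×10×3.95 cos 69° + 104×10×6 cos 69° → N_wall = 322.97 N.
ΣF_x = 0: f_floor = N_wall = 322.97 N.
μ_min = f_floor / N_floor = 322.97 / 1143 = 0.2826.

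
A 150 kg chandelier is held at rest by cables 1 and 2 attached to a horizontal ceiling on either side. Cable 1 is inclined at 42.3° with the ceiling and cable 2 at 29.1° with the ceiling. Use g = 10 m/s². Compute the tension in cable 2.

Weight W = 150 × 10 = 1500 N acts straight down.
Horizontal: T_1 cos 42.3° = T_2 cos 29.1°  →  T_1 = 1.181 T_2.
Vertical: T_1 sin 42.3° + T_2 sin 29.1° = 1500.
Substituting the horizontal relation into the vertical equation gives 1.281 T_2 = 1500, so T_2 = 1171 N.

T_2 ≈ 1170 N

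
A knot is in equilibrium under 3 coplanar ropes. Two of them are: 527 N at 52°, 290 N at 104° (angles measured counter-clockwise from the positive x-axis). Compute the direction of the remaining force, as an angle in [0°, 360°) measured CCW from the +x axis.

θ ≈ 250°

Sum the known components: ΣF_x = 254.3 N, ΣF_y = 696.7 N.
For equilibrium the remaining force must supply (−ΣF_x, −ΣF_y) = (-254.3, -696.7) N.
Magnitude = √((-254.3)² + (-696.7)²) = 741.6 N; direction = atan2(-696.7, -254.3) = 249.9°.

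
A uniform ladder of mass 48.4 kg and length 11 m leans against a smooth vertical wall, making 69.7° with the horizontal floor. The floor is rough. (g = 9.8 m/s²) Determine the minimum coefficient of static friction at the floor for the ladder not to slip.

μ_min ≈ 0.185

ΣF_y = 0: N_floor = 48.4×9.8 = 474.32 N.
Torques about the foot: N_wall · 11 sin 69.7° = 48.4×9.8×5.5 cos 69.7° → N_wall = 87.728 N.
ΣF_x = 0: f_floor = N_wall = 87.728 N.
μ_min = f_floor / N_floor = 87.728 / 474.32 = 0.185.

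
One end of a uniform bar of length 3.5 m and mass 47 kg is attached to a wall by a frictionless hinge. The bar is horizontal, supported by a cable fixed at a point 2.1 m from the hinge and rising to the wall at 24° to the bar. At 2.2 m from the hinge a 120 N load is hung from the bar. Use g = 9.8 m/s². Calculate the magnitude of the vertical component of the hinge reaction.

Take torques about the hinge: T sin 24° · 2.1 = 47×9.8×1.75 + 120×2.2 = 1070.1 N·m.
So T = 1070.1 / (0.4067 × 2.1) = 1252.8 N.
ΣF_y = 0: H_y = (47×9.8 + 120) − T sin 24° = 580.6 − 509.55 = 71.052 N.

|H_y| ≈ 71.1 N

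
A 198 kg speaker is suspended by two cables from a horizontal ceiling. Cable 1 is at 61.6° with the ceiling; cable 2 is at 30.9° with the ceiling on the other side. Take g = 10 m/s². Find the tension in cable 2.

Weight W = 198 × 10 = 1980 N acts straight down.
Horizontal: T_1 cos 61.6° = T_2 cos 30.9°  →  T_1 = 1.804 T_2.
Vertical: T_1 sin 61.6° + T_2 sin 30.9° = 1980.
Substituting the horizontal relation into the vertical equation gives 2.1 T_2 = 1980, so T_2 = 942.6 N.

T_2 ≈ 943 N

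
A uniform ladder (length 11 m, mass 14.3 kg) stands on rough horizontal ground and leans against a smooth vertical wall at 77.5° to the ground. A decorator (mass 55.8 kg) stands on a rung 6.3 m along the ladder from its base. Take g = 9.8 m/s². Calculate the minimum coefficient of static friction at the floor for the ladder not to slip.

ΣF_y = 0: N_floor = 14.3×9.8 + 55.8×9.8 = 686.98 N.
Torques about the foot: N_wall · 11 sin 77.5° = 14.3×9.8×5.5 cos 77.5° + 55.8×9.8×6.3 cos 77.5° → N_wall = 84.967 N.
ΣF_x = 0: f_floor = N_wall = 84.967 N.
μ_min = f_floor / N_floor = 84.967 / 686.98 = 0.1237.

μ_min ≈ 0.124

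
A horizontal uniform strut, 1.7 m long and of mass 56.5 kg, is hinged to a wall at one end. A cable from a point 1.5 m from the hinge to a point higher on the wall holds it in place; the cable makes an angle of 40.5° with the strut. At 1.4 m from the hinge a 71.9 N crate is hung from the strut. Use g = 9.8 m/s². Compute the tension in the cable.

T ≈ 586 N

Take torques about the hinge: T sin 40.5° · 1.5 = 56.5×9.8×0.85 + 71.9×1.4 = 571.31 N·m.
So T = 571.31 / (0.6494 × 1.5) = 586.45 N.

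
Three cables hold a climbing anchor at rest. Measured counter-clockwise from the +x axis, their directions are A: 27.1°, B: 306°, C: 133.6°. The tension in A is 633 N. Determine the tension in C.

Resolve: ΣF_x = 633 cos 27.1° + T_B cos 306° + T_C cos 133.6° = 0.
        ΣF_y = 633 sin 27.1° + T_B sin 306° + T_C sin 133.6° = 0.
The known terms sum to (563.5, 288.4) N, so 0.5878 T_B − 0.6896 T_C = -563.5 and -0.8090 T_B + 0.7242 T_C = -288.4.
Solving simultaneously: T_B = 4589 N, T_C = 4729 N.

T_C ≈ 4730 N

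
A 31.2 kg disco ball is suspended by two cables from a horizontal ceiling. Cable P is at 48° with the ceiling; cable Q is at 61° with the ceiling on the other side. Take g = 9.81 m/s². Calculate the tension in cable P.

T_P ≈ 157 N

Weight W = 31.2 × 9.81 = 306.1 N acts straight down.
Horizontal: T_P cos 48° = T_Q cos 61°  →  T_Q = 1.38 T_P.
Vertical: T_P sin 48° + T_Q sin 61° = 306.1.
Substituting the horizontal relation into the vertical equation gives 1.95 T_P = 306.1, so T_P = 156.9 N.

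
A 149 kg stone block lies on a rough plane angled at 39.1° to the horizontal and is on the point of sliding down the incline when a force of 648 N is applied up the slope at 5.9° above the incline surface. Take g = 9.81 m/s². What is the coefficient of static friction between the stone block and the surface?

On the verge of sliding down the incline, friction is at its maximum μN and acts up the slope.
Perpendicular to incline: N = W cos 39.1° − P sin 5.9° = 1134 − 66.61 = 1068 N.
Along incline: P cos 5.9° + μN = W sin 39.1° → μ = (W sin 39.1° − P cos 5.9°) / N = 0.2597.

μ ≈ 0.260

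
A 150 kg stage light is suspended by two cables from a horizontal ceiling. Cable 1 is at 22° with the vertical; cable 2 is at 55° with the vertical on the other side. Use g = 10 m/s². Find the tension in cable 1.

Angles from the horizontal: cable 1 is 90° − 22° = 68°, cable 2 is 90° − 55° = 35°.
Weight W = 150 × 10 = 1500 N acts straight down.
Horizontal: T_1 cos 68° = T_2 cos 35°  →  T_2 = 0.4573 T_1.
Vertical: T_1 sin 68° + T_2 sin 35° = 1500.
Substituting the horizontal relation into the vertical equation gives 1.189 T_1 = 1500, so T_1 = 1261 N.

T_1 ≈ 1260 N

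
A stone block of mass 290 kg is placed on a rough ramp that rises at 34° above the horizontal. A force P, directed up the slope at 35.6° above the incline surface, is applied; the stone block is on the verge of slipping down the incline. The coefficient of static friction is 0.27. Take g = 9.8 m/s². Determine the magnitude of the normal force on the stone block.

On the verge of sliding down the incline, friction equals μN and acts up the slope.
Perpendicular: N + P sin 35.6° = W cos 34° = 2356 N.
Along incline: P cos 35.6° + μN = W sin 34° with W sin 34° = 1589 N.
Solving the pair for P and N: P = 1453 N, N = 1510 N (and f = μN = 407.8 N).

N ≈ 1510 N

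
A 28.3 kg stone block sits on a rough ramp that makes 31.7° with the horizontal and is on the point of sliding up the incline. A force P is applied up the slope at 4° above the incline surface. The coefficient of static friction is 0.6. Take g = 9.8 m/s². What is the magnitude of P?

On the verge of sliding up the incline, friction equals μN and acts down the slope.
Perpendicular: N + P sin 4° = W cos 31.7° = 236 N.
Along incline: P cos 4° = W sin 31.7° + μN  with W sin 31.7° = 145.7 N.
Solving the pair for P and N: P = 276.4 N, N = 216.7 N (and f = μN = 130 N).

P ≈ 276 N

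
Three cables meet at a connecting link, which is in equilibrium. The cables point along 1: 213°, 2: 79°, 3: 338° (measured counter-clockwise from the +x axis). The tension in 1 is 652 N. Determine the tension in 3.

T_3 ≈ 478 N

Resolve: ΣF_x = 652 cos 213° + T_2 cos 79° + T_3 cos 338° = 0.
        ΣF_y = 652 sin 213° + T_2 sin 79° + T_3 sin 338° = 0.
The known terms sum to (-546.8, -355.1) N, so 0.1908 T_2 + 0.9272 T_3 = 546.8 and 0.9816 T_2 − 0.3746 T_3 = 355.1.
Solving simultaneously: T_2 = 544.1 N, T_3 = 477.8 N.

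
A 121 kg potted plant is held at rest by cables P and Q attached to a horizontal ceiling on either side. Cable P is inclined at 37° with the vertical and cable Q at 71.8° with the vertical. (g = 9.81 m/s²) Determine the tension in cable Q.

T_Q ≈ 755 N

Angles from the horizontal: cable P is 90° − 37° = 53°, cable Q is 90° − 71.8° = 18.2°.
Weight W = 121 × 9.81 = 1187 N acts straight down.
Horizontal: T_P cos 53° = T_Q cos 18.2°  →  T_P = 1.579 T_Q.
Vertical: T_P sin 53° + T_Q sin 18.2° = 1187.
Substituting the horizontal relation into the vertical equation gives 1.573 T_Q = 1187, so T_Q = 754.6 N.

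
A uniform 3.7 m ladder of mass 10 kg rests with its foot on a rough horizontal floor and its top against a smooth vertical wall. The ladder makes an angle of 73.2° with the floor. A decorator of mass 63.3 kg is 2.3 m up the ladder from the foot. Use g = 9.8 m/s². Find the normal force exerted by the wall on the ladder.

Torques about the foot: N_wall · 3.7 sin 73.2° = 10×9.8×1.85 cos 73.2° + 63.3×9.8×2.3 cos 73.2° → N_wall = 131.22 N.

N_wall ≈ 131 N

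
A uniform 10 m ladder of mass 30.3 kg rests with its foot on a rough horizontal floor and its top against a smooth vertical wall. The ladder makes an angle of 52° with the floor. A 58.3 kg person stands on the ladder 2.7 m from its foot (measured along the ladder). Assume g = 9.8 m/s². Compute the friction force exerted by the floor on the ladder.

Torques about the foot: N_wall · 10 sin 52° = 30.3×9.8×5 cos 52° + 58.3×9.8×2.7 cos 52° → N_wall = 236.52 N.
ΣF_x = 0: f_floor = N_wall = 236.52 N.

f ≈ 237 N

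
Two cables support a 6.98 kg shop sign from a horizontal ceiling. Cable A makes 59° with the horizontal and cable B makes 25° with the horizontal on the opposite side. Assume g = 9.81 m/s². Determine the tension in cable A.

Weight W = 6.98 × 9.81 = 68.47 N acts straight down.
Horizontal: T_A cos 59° = T_B cos 25°  →  T_B = 0.5683 T_A.
Vertical: T_A sin 59° + T_B sin 25° = 68.47.
Substituting the horizontal relation into the vertical equation gives 1.097 T_A = 68.47, so T_A = 62.4 N.

T_A ≈ 62.4 N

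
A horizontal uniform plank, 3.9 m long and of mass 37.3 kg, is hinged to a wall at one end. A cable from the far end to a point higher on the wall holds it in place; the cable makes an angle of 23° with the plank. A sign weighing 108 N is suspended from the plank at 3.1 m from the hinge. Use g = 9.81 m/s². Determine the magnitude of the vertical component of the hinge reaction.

|H_y| ≈ 205 N

Take torques about the hinge: T sin 23° · 3.9 = 37.3×9.81×1.95 + 108×3.1 = 1048.3 N·m.
So T = 1048.3 / (0.3907 × 3.9) = 687.95 N.
ΣF_y = 0: H_y = (37.3×9.81 + 108) − T sin 23° = 473.91 − 268.8 = 205.11 N.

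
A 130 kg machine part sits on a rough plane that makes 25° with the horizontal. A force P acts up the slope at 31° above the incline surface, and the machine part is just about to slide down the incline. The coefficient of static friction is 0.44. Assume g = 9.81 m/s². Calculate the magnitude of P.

P ≈ 48.2 N

On the verge of sliding down the incline, friction equals μN and acts up the slope.
Perpendicular: N + P sin 31° = W cos 25° = 1156 N.
Along incline: P cos 31° + μN = W sin 25° with W sin 25° = 539 N.
Solving the pair for P and N: P = 48.22 N, N = 1131 N (and f = μN = 497.6 N).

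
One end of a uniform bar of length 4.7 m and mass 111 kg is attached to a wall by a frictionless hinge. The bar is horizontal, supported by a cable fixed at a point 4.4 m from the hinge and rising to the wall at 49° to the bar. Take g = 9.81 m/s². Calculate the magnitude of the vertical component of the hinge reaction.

Take torques about the hinge: T sin 49° · 4.4 = 111×9.81×2.35 = 2558.9 N·m.
So T = 2558.9 / (0.7547 × 4.4) = 770.6 N.
ΣF_y = 0: H_y = (111×9.81) − T sin 49° = 1088.9 − 581.58 = 507.33 N.

|H_y| ≈ 507 N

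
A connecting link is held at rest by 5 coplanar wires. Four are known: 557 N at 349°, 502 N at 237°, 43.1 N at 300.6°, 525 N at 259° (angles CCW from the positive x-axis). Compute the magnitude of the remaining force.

F ≈ 1100 N

Sum the known components: ΣF_x = 195.1 N, ΣF_y = -1080 N.
For equilibrium the remaining force must supply (−ΣF_x, −ΣF_y) = (-195.1, 1080) N.
Magnitude = √((-195.1)² + (1080)²) = 1097 N; direction = atan2(1080, -195.1) = 100.2°.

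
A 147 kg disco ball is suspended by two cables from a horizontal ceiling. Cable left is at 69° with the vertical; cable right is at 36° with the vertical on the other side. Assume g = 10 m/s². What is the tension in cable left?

T_left ≈ 895 N

Angles from the horizontal: cable left is 90° − 69° = 21°, cable right is 90° − 36° = 54°.
Weight W = 147 × 10 = 1470 N acts straight down.
Horizontal: T_left cos 21° = T_right cos 54°  →  T_right = 1.588 T_left.
Vertical: T_left sin 21° + T_right sin 54° = 1470.
Substituting the horizontal relation into the vertical equation gives 1.643 T_left = 1470, so T_left = 894.5 N.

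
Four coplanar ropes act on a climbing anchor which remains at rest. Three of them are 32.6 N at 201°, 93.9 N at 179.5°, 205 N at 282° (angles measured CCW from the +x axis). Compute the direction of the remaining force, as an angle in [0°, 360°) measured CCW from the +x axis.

θ ≈ 68.9°

Sum the known components: ΣF_x = -81.71 N, ΣF_y = -211.4 N.
For equilibrium the remaining force must supply (−ΣF_x, −ΣF_y) = (81.71, 211.4) N.
Magnitude = √((81.71)² + (211.4)²) = 226.6 N; direction = atan2(211.4, 81.71) = 68.9°.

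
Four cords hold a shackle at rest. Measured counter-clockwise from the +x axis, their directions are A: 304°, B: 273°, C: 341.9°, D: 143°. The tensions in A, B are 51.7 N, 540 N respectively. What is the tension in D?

T_D ≈ 1650 N

Resolve: ΣF_x = 51.7 cos 304° + 540 cos 273° + T_C cos 341.9° + T_D cos 143° = 0.
        ΣF_y = 51.7 sin 304° + 540 sin 273° + T_C sin 341.9° + T_D sin 143° = 0.
The known terms sum to (57.17, -582.1) N, so 0.9505 T_C − 0.7986 T_D = -57.17 and -0.3107 T_C + 0.6018 T_D = 582.1.
Solving simultaneously: T_C = 1329 N, T_D = 1653 N.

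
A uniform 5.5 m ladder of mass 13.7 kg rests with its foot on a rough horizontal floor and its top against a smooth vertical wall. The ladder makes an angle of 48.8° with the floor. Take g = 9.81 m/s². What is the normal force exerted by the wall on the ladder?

N_wall ≈ 58.8 N

Torques about the foot: N_wall · 5.5 sin 48.8° = 13.7×9.81×2.75 cos 48.8° → N_wall = 58.828 N.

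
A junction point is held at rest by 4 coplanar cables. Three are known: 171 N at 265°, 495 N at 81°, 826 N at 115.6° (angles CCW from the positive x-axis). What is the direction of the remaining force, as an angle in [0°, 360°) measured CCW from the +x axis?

θ ≈ 285°

Sum the known components: ΣF_x = -294.4 N, ΣF_y = 1063 N.
For equilibrium the remaining force must supply (−ΣF_x, −ΣF_y) = (294.4, -1063) N.
Magnitude = √((294.4)² + (-1063)²) = 1103 N; direction = atan2(-1063, 294.4) = 285.5°.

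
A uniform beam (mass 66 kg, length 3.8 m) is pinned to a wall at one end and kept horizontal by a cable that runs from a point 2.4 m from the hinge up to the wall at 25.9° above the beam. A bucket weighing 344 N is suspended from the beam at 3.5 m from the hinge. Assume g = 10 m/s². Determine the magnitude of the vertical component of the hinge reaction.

|H_y| ≈ 20.2 N

Take torques about the hinge: T sin 25.9° · 2.4 = 66×10×1.9 + 344×3.5 = 2458 N·m.
So T = 2458 / (0.4368 × 2.4) = 2344.7 N.
ΣF_y = 0: H_y = (66×10 + 344) − T sin 25.9° = 1004 − 1024.2 = -20.167 N.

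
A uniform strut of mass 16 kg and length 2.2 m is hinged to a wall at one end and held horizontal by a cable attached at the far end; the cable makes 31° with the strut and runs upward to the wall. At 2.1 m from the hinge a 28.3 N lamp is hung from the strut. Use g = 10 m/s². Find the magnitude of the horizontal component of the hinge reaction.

H_x ≈ 178 N

Take torques about the hinge: T sin 31° · 2.2 = 16×10×1.1 + 28.3×2.1 = 235.43 N·m.
So T = 235.43 / (0.5150 × 2.2) = 207.78 N.
ΣF_x = 0: H_x = T cos 31° = 178.1 N.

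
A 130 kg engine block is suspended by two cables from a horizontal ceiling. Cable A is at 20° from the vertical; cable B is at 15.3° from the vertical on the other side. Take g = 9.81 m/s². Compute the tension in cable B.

T_B ≈ 755 N

Angles from the horizontal: cable A is 90° − 20° = 70°, cable B is 90° − 15.3° = 74.7°.
Weight W = 130 × 9.81 = 1275 N acts straight down.
Horizontal: T_A cos 70° = T_B cos 74.7°  →  T_A = 0.7715 T_B.
Vertical: T_A sin 70° + T_B sin 74.7° = 1275.
Substituting the horizontal relation into the vertical equation gives 1.69 T_B = 1275, so T_B = 754.8 N.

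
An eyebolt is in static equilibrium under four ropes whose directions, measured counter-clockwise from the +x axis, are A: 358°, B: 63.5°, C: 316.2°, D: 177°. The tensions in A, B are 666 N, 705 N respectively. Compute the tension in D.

T_D ≈ 1710 N

Resolve: ΣF_x = 666 cos 358° + 705 cos 63.5° + T_C cos 316.2° + T_D cos 177° = 0.
        ΣF_y = 666 sin 358° + 705 sin 63.5° + T_C sin 316.2° + T_D sin 177° = 0.
The known terms sum to (980.2, 607.7) N, so 0.7218 T_C − 0.9986 T_D = -980.2 and -0.6921 T_C + 0.0523 T_D = -607.7.
Solving simultaneously: T_C = 1007 N, T_D = 1709 N.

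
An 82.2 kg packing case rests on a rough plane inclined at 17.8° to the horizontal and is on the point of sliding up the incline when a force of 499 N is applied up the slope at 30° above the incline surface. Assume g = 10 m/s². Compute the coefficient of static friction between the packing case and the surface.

On the verge of sliding up the incline, friction is at its maximum μN and acts down the slope.
Perpendicular to incline: N = W cos 17.8° − P sin 30° = 782.7 − 249.5 = 533.2 N.
Along incline: P cos 30° − μN = W sin 17.8° → μ = −(W sin 17.8° − P cos 30°) / N = 0.3392.

μ ≈ 0.339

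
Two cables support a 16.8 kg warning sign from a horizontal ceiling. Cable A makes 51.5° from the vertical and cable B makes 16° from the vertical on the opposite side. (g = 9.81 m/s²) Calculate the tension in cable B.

T_B ≈ 140 N

Angles from the horizontal: cable A is 90° − 51.5° = 38.5°, cable B is 90° − 16° = 74°.
Weight W = 16.8 × 9.81 = 164.8 N acts straight down.
Horizontal: T_A cos 38.5° = T_B cos 74°  →  T_A = 0.3522 T_B.
Vertical: T_A sin 38.5° + T_B sin 74° = 164.8.
Substituting the horizontal relation into the vertical equation gives 1.181 T_B = 164.8, so T_B = 139.6 N.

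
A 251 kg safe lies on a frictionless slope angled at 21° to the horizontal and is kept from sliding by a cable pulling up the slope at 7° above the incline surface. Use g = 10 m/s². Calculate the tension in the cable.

T ≈ 906 N

Take axes along and perpendicular to the incline. Weight components: W sin 21° = 899.5 N down-slope, W cos 21° = 2343 N into the surface.
Along incline: T cos 7° = W sin 21° → T = 906.3 N.
Perpendicular: N = W cos 21° − T sin 7° = 2233 N.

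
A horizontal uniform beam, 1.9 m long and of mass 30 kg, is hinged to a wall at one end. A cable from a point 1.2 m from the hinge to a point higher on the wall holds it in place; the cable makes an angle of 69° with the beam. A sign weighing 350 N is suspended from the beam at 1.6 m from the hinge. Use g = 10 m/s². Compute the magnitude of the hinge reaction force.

|H| ≈ 276 N

Take torques about the hinge: T sin 69° · 1.2 = 30×10×0.95 + 350×1.6 = 845 N·m.
So T = 845 / (0.9336 × 1.2) = 754.26 N.
ΣF_x = 0: H_x = T cos 69° = 270.3 N.
ΣF_y = 0: H_y = (30×10 + 350) − T sin 69° = 650 − 704.17 = -54.167 N.
|H| = √(H_x² + H_y²) = √((270.3)² + (-54.167)²) = 275.68 N.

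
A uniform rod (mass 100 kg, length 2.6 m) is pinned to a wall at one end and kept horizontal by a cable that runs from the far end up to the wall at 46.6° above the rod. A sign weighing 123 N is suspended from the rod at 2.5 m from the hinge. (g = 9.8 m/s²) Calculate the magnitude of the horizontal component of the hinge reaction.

H_x ≈ 575 N

Take torques about the hinge: T sin 46.6° · 2.6 = 100×9.8×1.3 + 123×2.5 = 1581.5 N·m.
So T = 1581.5 / (0.7266 × 2.6) = 837.17 N.
ΣF_x = 0: H_x = T cos 46.6° = 575.21 N.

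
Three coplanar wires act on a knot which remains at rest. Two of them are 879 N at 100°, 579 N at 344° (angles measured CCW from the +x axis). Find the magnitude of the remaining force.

F ≈ 813 N

Sum the known components: ΣF_x = 403.9 N, ΣF_y = 706.1 N.
For equilibrium the remaining force must supply (−ΣF_x, −ΣF_y) = (-403.9, -706.1) N.
Magnitude = √((-403.9)² + (-706.1)²) = 813.4 N; direction = atan2(-706.1, -403.9) = 240.2°.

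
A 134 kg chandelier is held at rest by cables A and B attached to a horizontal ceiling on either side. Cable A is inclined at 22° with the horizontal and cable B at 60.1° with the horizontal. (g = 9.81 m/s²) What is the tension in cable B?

T_B ≈ 1230 N

Weight W = 134 × 9.81 = 1315 N acts straight down.
Horizontal: T_A cos 22° = T_B cos 60.1°  →  T_A = 0.5376 T_B.
Vertical: T_A sin 22° + T_B sin 60.1° = 1315.
Substituting the horizontal relation into the vertical equation gives 1.068 T_B = 1315, so T_B = 1230 N.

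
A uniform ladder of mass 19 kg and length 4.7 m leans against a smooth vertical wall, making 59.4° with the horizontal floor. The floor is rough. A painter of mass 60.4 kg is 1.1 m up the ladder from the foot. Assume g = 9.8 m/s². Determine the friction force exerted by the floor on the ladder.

f ≈ 137 N

Torques about the foot: N_wall · 4.7 sin 59.4° = 19×9.8×2.35 cos 59.4° + 60.4×9.8×1.1 cos 59.4° → N_wall = 136.99 N.
ΣF_x = 0: f_floor = N_wall = 136.99 N.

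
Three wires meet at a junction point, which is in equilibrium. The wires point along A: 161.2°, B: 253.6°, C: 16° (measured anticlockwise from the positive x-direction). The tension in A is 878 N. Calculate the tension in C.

T_C ≈ 1040 N

Resolve: ΣF_x = 878 cos 161.2° + T_B cos 253.6° + T_C cos 16° = 0.
        ΣF_y = 878 sin 161.2° + T_B sin 253.6° + T_C sin 16° = 0.
The known terms sum to (-831.2, 282.9) N, so -0.2823 T_B + 0.9613 T_C = 831.2 and -0.9593 T_B + 0.2756 T_C = -282.9.
Solving simultaneously: T_B = 593.5 N, T_C = 1039 N.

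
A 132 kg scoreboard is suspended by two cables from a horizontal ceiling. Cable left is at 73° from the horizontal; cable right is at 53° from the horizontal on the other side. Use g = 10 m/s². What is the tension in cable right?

Weight W = 132 × 10 = 1320 N acts straight down.
Horizontal: T_left cos 73° = T_right cos 53°  →  T_left = 2.058 T_right.
Vertical: T_left sin 73° + T_right sin 53° = 1320.
Substituting the horizontal relation into the vertical equation gives 2.767 T_right = 1320, so T_right = 477 N.

T_right ≈ 477 N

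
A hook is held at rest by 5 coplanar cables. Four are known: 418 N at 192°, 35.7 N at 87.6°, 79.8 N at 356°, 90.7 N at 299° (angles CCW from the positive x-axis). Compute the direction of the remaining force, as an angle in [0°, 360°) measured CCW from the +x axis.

Sum the known components: ΣF_x = -283.8 N, ΣF_y = -136.1 N.
For equilibrium the remaining force must supply (−ΣF_x, −ΣF_y) = (283.8, 136.1) N.
Magnitude = √((283.8)² + (136.1)²) = 314.8 N; direction = atan2(136.1, 283.8) = 25.6°.

θ ≈ 25.6°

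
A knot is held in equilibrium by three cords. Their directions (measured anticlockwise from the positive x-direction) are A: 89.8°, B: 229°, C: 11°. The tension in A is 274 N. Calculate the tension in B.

Resolve: ΣF_x = 274 cos 89.8° + T_B cos 229° + T_C cos 11° = 0.
        ΣF_y = 274 sin 89.8° + T_B sin 229° + T_C sin 11° = 0.
The known terms sum to (0.9564, 274) N, so -0.6561 T_B + 0.9816 T_C = -0.9564 and -0.7547 T_B + 0.1908 T_C = -274.
Solving simultaneously: T_B = 436.6 N, T_C = 290.8 N.

T_B ≈ 437 N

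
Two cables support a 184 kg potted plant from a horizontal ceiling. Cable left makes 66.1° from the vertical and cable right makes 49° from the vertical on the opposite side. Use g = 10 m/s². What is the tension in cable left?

T_left ≈ 1530 N

Angles from the horizontal: cable left is 90° − 66.1° = 23.9°, cable right is 90° − 49° = 41°.
Weight W = 184 × 10 = 1840 N acts straight down.
Horizontal: T_left cos 23.9° = T_right cos 41°  →  T_right = 1.211 T_left.
Vertical: T_left sin 23.9° + T_right sin 41° = 1840.
Substituting the horizontal relation into the vertical equation gives 1.2 T_left = 1840, so T_left = 1533 N.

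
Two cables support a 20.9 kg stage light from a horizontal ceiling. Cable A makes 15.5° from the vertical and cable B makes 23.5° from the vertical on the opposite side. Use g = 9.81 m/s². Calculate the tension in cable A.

Angles from the horizontal: cable A is 90° − 15.5° = 74.5°, cable B is 90° − 23.5° = 66.5°.
Weight W = 20.9 × 9.81 = 205 N acts straight down.
Horizontal: T_A cos 74.5° = T_B cos 66.5°  →  T_B = 0.6702 T_A.
Vertical: T_A sin 74.5° + T_B sin 66.5° = 205.
Substituting the horizontal relation into the vertical equation gives 1.578 T_A = 205, so T_A = 129.9 N.

T_A ≈ 130 N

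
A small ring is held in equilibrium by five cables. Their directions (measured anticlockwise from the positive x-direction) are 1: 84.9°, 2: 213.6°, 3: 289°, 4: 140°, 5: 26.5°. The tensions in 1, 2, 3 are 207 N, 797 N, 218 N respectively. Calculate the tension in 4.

T_4 ≈ 151 N

Resolve: ΣF_x = 207 cos 84.9° + 797 cos 213.6° + 218 cos 289° + T_4 cos 140° + T_5 cos 26.5° = 0.
        ΣF_y = 207 sin 84.9° + 797 sin 213.6° + 218 sin 289° + T_4 sin 140° + T_5 sin 26.5° = 0.
The known terms sum to (-574.5, -441) N, so -0.7660 T_4 + 0.8949 T_5 = 574.5 and 0.6428 T_4 + 0.4462 T_5 = 441.
Solving simultaneously: T_4 = 150.8 N, T_5 = 771 N.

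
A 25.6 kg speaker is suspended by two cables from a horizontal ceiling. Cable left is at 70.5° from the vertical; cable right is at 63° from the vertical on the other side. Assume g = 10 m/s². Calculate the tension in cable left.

T_left ≈ 314 N

Angles from the horizontal: cable left is 90° − 70.5° = 19.5°, cable right is 90° − 63° = 27°.
Weight W = 25.6 × 10 = 256 N acts straight down.
Horizontal: T_left cos 19.5° = T_right cos 27°  →  T_right = 1.058 T_left.
Vertical: T_left sin 19.5° + T_right sin 27° = 256.
Substituting the horizontal relation into the vertical equation gives 0.8141 T_left = 256, so T_left = 314.5 N.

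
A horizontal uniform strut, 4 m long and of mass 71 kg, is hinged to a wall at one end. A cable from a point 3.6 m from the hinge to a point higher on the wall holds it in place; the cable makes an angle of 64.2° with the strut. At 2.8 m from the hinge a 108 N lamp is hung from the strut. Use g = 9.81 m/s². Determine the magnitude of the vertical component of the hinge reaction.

Take torques about the hinge: T sin 64.2° · 3.6 = 71×9.81×2 + 108×2.8 = 1695.4 N·m.
So T = 1695.4 / (0.9003 × 3.6) = 523.09 N.
ΣF_y = 0: H_y = (71×9.81 + 108) − T sin 64.2° = 804.51 − 470.95 = 333.56 N.

|H_y| ≈ 334 N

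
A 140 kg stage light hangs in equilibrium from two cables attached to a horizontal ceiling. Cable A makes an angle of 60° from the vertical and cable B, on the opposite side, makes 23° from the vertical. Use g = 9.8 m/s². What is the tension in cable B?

Angles from the horizontal: cable A is 90° − 60° = 30°, cable B is 90° − 23° = 67°.
Weight W = 140 × 9.8 = 1372 N acts straight down.
Horizontal: T_A cos 30° = T_B cos 67°  →  T_A = 0.4512 T_B.
Vertical: T_A sin 30° + T_B sin 67° = 1372.
Substituting the horizontal relation into the vertical equation gives 1.146 T_B = 1372, so T_B = 1197 N.

T_B ≈ 1200 N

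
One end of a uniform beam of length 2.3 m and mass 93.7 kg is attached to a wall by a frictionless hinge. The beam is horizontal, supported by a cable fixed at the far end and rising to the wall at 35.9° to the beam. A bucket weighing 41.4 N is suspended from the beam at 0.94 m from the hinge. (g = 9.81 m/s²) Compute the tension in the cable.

Take torques about the hinge: T sin 35.9° · 2.3 = 93.7×9.81×1.15 + 41.4×0.94 = 1096 N·m.
So T = 1096 / (0.5864 × 2.3) = 812.66 N.

T ≈ 813 N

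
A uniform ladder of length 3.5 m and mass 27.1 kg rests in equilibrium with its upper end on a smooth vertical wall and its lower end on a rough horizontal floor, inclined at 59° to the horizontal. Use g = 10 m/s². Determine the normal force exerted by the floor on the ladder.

N_floor ≈ 271 N

ΣF_y = 0: N_floor = 27.1×10 = 271 N.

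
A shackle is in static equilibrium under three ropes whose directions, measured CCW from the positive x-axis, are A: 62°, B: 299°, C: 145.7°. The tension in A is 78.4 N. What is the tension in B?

Resolve: ΣF_x = 78.4 cos 62° + T_B cos 299° + T_C cos 145.7° = 0.
        ΣF_y = 78.4 sin 62° + T_B sin 299° + T_C sin 145.7° = 0.
The known terms sum to (36.81, 69.22) N, so 0.4848 T_B − 0.8261 T_C = -36.81 and -0.8746 T_B + 0.5635 T_C = -69.22.
Solving simultaneously: T_B = 173.4 N, T_C = 146.3 N.

T_B ≈ 173 N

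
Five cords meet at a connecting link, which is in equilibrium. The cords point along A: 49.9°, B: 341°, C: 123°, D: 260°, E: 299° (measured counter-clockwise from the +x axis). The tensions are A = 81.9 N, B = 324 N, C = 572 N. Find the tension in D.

Resolve: ΣF_x = 81.9 cos 49.9° + 324 cos 341° + 572 cos 123° + T_D cos 260° + T_E cos 299° = 0.
        ΣF_y = 81.9 sin 49.9° + 324 sin 341° + 572 sin 123° + T_D sin 260° + T_E sin 299° = 0.
The known terms sum to (47.57, 436.9) N, so -0.1736 T_D + 0.4848 T_E = -47.57 and -0.9848 T_D − 0.8746 T_E = -436.9.
Solving simultaneously: T_D = 402.7 N, T_E = 46.11 N.

T_D ≈ 403 N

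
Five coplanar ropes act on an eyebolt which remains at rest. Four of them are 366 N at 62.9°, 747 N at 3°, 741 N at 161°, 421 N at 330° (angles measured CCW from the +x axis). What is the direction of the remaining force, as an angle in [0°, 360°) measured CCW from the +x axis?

Sum the known components: ΣF_x = 576.7 N, ΣF_y = 395.7 N.
For equilibrium the remaining force must supply (−ΣF_x, −ΣF_y) = (-576.7, -395.7) N.
Magnitude = √((-576.7)² + (-395.7)²) = 699.4 N; direction = atan2(-395.7, -576.7) = 214.5°.

θ ≈ 214°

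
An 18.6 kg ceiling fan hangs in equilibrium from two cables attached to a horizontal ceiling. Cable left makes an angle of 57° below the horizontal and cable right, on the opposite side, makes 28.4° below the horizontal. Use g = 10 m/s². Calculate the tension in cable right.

Weight W = 18.6 × 10 = 186 N acts straight down.
Horizontal: T_left cos 57° = T_right cos 28.4°  →  T_left = 1.615 T_right.
Vertical: T_left sin 57° + T_right sin 28.4° = 186.
Substituting the horizontal relation into the vertical equation gives 1.83 T_right = 186, so T_right = 101.6 N.

T_right ≈ 102 N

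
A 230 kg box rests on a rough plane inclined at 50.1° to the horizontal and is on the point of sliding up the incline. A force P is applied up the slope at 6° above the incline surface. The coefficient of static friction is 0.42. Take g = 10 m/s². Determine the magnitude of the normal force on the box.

On the verge of sliding up the incline, friction equals μN and acts down the slope.
Perpendicular: N + P sin 6° = W cos 50.1° = 1475 N.
Along incline: P cos 6° = W sin 50.1° + μN  with W sin 50.1° = 1764 N.
Solving the pair for P and N: P = 2296 N, N = 1235 N (and f = μN = 518.8 N).

N ≈ 1240 N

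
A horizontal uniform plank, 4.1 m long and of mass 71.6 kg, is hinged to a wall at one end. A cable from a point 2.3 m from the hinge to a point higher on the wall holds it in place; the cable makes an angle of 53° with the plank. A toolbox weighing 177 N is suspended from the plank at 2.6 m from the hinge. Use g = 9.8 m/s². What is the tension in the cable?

T ≈ 1030 N

Take torques about the hinge: T sin 53° · 2.3 = 71.6×9.8×2.05 + 177×2.6 = 1898.6 N·m.
So T = 1898.6 / (0.7986 × 2.3) = 1033.6 N.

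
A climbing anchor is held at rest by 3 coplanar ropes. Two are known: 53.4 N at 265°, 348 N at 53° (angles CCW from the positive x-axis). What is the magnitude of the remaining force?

F ≈ 304 N

Sum the known components: ΣF_x = 204.8 N, ΣF_y = 224.7 N.
For equilibrium the remaining force must supply (−ΣF_x, −ΣF_y) = (-204.8, -224.7) N.
Magnitude = √((-204.8)² + (-224.7)²) = 304 N; direction = atan2(-224.7, -204.8) = 227.7°.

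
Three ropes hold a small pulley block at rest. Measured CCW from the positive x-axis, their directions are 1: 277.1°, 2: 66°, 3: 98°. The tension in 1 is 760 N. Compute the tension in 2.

Resolve: ΣF_x = 760 cos 277.1° + T_2 cos 66° + T_3 cos 98° = 0.
        ΣF_y = 760 sin 277.1° + T_2 sin 66° + T_3 sin 98° = 0.
The known terms sum to (93.94, -754.2) N, so 0.4067 T_2 − 0.1392 T_3 = -93.94 and 0.9135 T_2 + 0.9903 T_3 = 754.2.
Solving simultaneously: T_2 = 22.53 N, T_3 = 740.8 N.

T_2 ≈ 22.5 N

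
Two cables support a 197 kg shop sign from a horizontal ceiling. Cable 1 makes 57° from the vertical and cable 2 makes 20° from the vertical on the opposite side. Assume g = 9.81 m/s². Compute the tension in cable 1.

T_1 ≈ 678 N

Angles from the horizontal: cable 1 is 90° − 57° = 33°, cable 2 is 90° − 20° = 70°.
Weight W = 197 × 9.81 = 1933 N acts straight down.
Horizontal: T_1 cos 33° = T_2 cos 70°  →  T_2 = 2.452 T_1.
Vertical: T_1 sin 33° + T_2 sin 70° = 1933.
Substituting the horizontal relation into the vertical equation gives 2.849 T_1 = 1933, so T_1 = 678.4 N.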